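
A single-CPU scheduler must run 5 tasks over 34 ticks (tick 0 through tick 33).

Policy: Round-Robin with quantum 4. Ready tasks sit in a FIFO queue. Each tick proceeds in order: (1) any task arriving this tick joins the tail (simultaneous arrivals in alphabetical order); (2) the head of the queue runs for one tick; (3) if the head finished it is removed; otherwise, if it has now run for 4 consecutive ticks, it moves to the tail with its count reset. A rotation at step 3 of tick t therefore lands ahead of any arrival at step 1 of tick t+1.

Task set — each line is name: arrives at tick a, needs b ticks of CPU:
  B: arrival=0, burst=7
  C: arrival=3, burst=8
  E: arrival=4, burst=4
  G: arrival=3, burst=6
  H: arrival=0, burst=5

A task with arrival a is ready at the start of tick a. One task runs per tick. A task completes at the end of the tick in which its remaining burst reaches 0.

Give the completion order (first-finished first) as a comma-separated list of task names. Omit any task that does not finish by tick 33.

t=0: queue=[B,H] q_used=0 → run B
t=1: queue=[B,H] q_used=1 → run B
t=2: queue=[B,H] q_used=2 → run B
t=3: queue=[B,H,C,G] q_used=3 → run B
t=4: queue=[H,C,G,B,E] q_used=0 → run H
t=5: queue=[H,C,G,B,E] q_used=1 → run H
t=6: queue=[H,C,G,B,E] q_used=2 → run H
t=7: queue=[H,C,G,B,E] q_used=3 → run H
t=8: queue=[C,G,B,E,H] q_used=0 → run C
t=9: queue=[C,G,B,E,H] q_used=1 → run C
t=10: queue=[C,G,B,E,H] q_used=2 → run C
t=11: queue=[C,G,B,E,H] q_used=3 → run C
t=12: queue=[G,B,E,H,C] q_used=0 → run G
t=13: queue=[G,B,E,H,C] q_used=1 → run G
t=14: queue=[G,B,E,H,C] q_used=2 → run G
t=15: queue=[G,B,E,H,C] q_used=3 → run G
t=16: queue=[B,E,H,C,G] q_used=0 → run B
t=17: queue=[B,E,H,C,G] q_used=1 → run B
t=18: queue=[B,E,H,C,G] q_used=2 → run B
t=19: queue=[E,H,C,G] q_used=0 → run E
t=20: queue=[E,H,C,G] q_used=1 → run E
t=21: queue=[E,H,C,G] q_used=2 → run E
t=22: queue=[E,H,C,G] q_used=3 → run E
t=23: queue=[H,C,G] q_used=0 → run H
t=24: queue=[C,G] q_used=0 → run C
t=25: queue=[C,G] q_used=1 → run C
t=26: queue=[C,G] q_used=2 → run C
t=27: queue=[C,G] q_used=3 → run C
t=28: queue=[G] q_used=0 → run G
t=29: queue=[G] q_used=1 → run G
t=30: (idle)
t=31: (idle)
t=32: (idle)
t=33: (idle)

completion order = B, E, H, C, G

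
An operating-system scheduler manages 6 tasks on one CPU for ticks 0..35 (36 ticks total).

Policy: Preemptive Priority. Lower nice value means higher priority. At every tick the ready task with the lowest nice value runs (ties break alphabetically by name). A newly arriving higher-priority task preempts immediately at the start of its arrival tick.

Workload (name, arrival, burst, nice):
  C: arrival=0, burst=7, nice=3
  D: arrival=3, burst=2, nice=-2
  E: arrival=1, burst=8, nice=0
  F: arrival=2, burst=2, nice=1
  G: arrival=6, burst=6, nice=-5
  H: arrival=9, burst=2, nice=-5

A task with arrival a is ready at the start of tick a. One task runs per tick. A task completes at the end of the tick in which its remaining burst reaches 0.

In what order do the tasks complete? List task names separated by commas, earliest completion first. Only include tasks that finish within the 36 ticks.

completion order = D, G, H, E, F, C

t=0: ready={C} → run C
t=1: ready={C,E} → run E
t=2: ready={C,E,F} → run E
t=3: ready={C,D,E,F} → run D
t=4: ready={C,D,E,F} → run D
t=5: ready={C,E,F} → run E
t=6: ready={C,E,F,G} → run G
t=7: ready={C,E,F,G} → run G
t=8: ready={C,E,F,G} → run G
t=9: ready={C,E,F,G,H} → run G
t=10: ready={C,E,F,G,H} → run G
t=11: ready={C,E,F,G,H} → run G
t=12: ready={C,E,F,H} → run H
t=13: ready={C,E,F,H} → run H
t=14: ready={C,E,F} → run E
t=15: ready={C,E,F} → run E
t=16: ready={C,E,F} → run E
t=17: ready={C,E,F} → run E
t=18: ready={C,E,F} → run E
t=19: ready={C,F} → run F
t=20: ready={C,F} → run F
t=21: ready={C} → run C
t=22: ready={C} → run C
t=23: ready={C} → run C
t=24: ready={C} → run C
t=25: ready={C} → run C
t=26: ready={C} → run C
t=27: (idle)
t=28: (idle)
t=29: (idle)
t=30: (idle)
t=31: (idle)
t=32: (idle)
t=33: (idle)
t=34: (idle)
t=35: (idle)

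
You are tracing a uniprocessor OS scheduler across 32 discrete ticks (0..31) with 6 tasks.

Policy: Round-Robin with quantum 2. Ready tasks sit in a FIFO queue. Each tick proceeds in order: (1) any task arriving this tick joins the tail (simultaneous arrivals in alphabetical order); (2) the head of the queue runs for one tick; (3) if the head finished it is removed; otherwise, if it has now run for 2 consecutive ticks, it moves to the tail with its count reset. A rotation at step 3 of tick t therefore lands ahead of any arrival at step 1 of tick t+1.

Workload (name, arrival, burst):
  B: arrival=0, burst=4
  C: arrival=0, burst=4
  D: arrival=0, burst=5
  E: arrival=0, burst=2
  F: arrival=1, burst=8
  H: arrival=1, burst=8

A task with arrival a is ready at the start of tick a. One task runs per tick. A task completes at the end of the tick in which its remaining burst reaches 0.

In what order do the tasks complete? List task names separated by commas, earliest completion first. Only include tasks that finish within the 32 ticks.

completion order = E, B, C, D, F, H

t=0: queue=[B,C,D,E] q_used=0 → run B
t=1: queue=[B,C,D,E,F,H] q_used=1 → run B
t=2: queue=[C,D,E,F,H,B] q_used=0 → run C
t=3: queue=[C,D,E,F,H,B] q_used=1 → run C
t=4: queue=[D,E,F,H,B,C] q_used=0 → run D
t=5: queue=[D,E,F,H,B,C] q_used=1 → run D
t=6: queue=[E,F,H,B,C,D] q_used=0 → run E
t=7: queue=[E,F,H,B,C,D] q_used=1 → run E
t=8: queue=[F,H,B,C,D] q_used=0 → run F
t=9: queue=[F,H,B,C,D] q_used=1 → run F
t=10: queue=[H,B,C,D,F] q_used=0 → run H
t=11: queue=[H,B,C,D,F] q_used=1 → run H
t=12: queue=[B,C,D,F,H] q_used=0 → run B
t=13: queue=[B,C,D,F,H] q_used=1 → run B
t=14: queue=[C,D,F,H] q_used=0 → run C
t=15: queue=[C,D,F,H] q_used=1 → run C
t=16: queue=[D,F,H] q_used=0 → run D
t=17: queue=[D,F,H] q_used=1 → run D
t=18: queue=[F,H,D] q_used=0 → run F
t=19: queue=[F,H,D] q_used=1 → run F
t=20: queue=[H,D,F] q_used=0 → run H
t=21: queue=[H,D,F] q_used=1 → run H
t=22: queue=[D,F,H] q_used=0 → run D
t=23: queue=[F,H] q_used=0 → run F
t=24: queue=[F,H] q_used=1 → run F
t=25: queue=[H,F] q_used=0 → run H
t=26: queue=[H,F] q_used=1 → run H
t=27: queue=[F,H] q_used=0 → run F
t=28: queue=[F,H] q_used=1 → run F
t=29: queue=[H] q_used=0 → run H
t=30: queue=[H] q_used=1 → run H
t=31: (idle)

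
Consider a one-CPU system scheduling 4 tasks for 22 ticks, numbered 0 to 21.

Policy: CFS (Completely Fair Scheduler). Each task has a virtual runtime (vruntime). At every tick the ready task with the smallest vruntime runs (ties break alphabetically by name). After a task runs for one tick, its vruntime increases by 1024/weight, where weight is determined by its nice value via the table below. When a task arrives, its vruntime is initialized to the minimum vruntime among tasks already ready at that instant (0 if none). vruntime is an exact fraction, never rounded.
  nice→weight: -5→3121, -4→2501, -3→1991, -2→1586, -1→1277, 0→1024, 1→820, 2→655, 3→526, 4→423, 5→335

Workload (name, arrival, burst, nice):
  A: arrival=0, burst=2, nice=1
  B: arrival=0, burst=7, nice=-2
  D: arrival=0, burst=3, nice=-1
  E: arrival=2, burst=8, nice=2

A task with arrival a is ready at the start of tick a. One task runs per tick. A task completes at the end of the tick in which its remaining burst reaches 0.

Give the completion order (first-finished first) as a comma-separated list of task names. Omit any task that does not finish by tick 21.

t=0: vr[A=0 B=0 D=0] → run A
t=1: vr[A=256/205 B=0 D=0] → run B
t=2: vr[A=256/205 B=512/793 D=0 E=0] → run D
t=3: vr[A=256/205 B=512/793 D=1024/1277 E=0] → run E
t=4: vr[A=256/205 B=512/793 D=1024/1277 E=1024/655] → run B
t=5: vr[A=256/205 B=1024/793 D=1024/1277 E=1024/655] → run D
t=6: vr[A=256/205 B=1024/793 D=2048/1277 E=1024/655] → run A
t=7: vr[B=1024/793 D=2048/1277 E=1024/655] → run B
t=8: vr[B=1536/793 D=2048/1277 E=1024/655] → run E
t=9: vr[B=1536/793 D=2048/1277 E=2048/655] → run D
t=10: vr[B=1536/793 E=2048/655] → run B
t=11: vr[B=2048/793 E=2048/655] → run B
t=12: vr[B=2560/793 E=2048/655] → run E
t=13: vr[B=2560/793 E=3072/655] → run B
t=14: vr[B=3072/793 E=3072/655] → run B
t=15: vr[E=3072/655] → run E
t=16: vr[E=4096/655] → run E
t=17: vr[E=1024/131] → run E
t=18: vr[E=6144/655] → run E
t=19: vr[E=7168/655] → run E
t=20: (idle)
t=21: (idle)

completion order = A, D, B, E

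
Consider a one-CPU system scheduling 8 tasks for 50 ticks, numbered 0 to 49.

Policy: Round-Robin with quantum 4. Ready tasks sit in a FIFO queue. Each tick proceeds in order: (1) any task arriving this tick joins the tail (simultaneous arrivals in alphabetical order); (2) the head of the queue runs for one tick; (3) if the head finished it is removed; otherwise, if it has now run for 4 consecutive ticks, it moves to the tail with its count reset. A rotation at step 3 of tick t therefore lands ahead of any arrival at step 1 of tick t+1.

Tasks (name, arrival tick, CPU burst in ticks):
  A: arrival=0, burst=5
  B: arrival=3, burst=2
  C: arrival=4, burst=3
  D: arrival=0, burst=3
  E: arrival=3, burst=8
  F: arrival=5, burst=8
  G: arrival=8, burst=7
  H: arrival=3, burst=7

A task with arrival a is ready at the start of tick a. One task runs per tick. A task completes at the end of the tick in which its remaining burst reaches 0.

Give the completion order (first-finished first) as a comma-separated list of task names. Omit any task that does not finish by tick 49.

t=0: queue=[A,D] q_used=0 → run A
t=1: queue=[A,D] q_used=1 → run A
t=2: queue=[A,D] q_used=2 → run A
t=3: queue=[A,D,B,E,H] q_used=3 → run A
t=4: queue=[D,B,E,H,A,C] q_used=0 → run D
t=5: queue=[D,B,E,H,A,C,F] q_used=1 → run D
t=6: queue=[D,B,E,H,A,C,F] q_used=2 → run D
t=7: queue=[B,E,H,A,C,F] q_used=0 → run B
t=8: queue=[B,E,H,A,C,F,G] q_used=1 → run B
t=9: queue=[E,H,A,C,F,G] q_used=0 → run E
t=10: queue=[E,H,A,C,F,G] q_used=1 → run E
t=11: queue=[E,H,A,C,F,G] q_used=2 → run E
t=12: queue=[E,H,A,C,F,G] q_used=3 → run E
t=13: queue=[H,A,C,F,G,E] q_used=0 → run H
t=14: queue=[H,A,C,F,G,E] q_used=1 → run H
t=15: queue=[H,A,C,F,G,E] q_used=2 → run H
t=16: queue=[H,A,C,F,G,E] q_used=3 → run H
t=17: queue=[A,C,F,G,E,H] q_used=0 → run A
t=18: queue=[C,F,G,E,H] q_used=0 → run C
t=19: queue=[C,F,G,E,H] q_used=1 → run C
t=20: queue=[C,F,G,E,H] q_used=2 → run C
t=21: queue=[F,G,E,H] q_used=0 → run F
t=22: queue=[F,G,E,H] q_used=1 → run F
t=23: queue=[F,G,E,H] q_used=2 → run F
t=24: queue=[F,G,E,H] q_used=3 → run F
t=25: queue=[G,E,H,F] q_used=0 → run G
t=26: queue=[G,E,H,F] q_used=1 → run G
t=27: queue=[G,E,H,F] q_used=2 → run G
t=28: queue=[G,E,H,F] q_used=3 → run G
t=29: queue=[E,H,F,G] q_used=0 → run E
t=30: queue=[E,H,F,G] q_used=1 → run E
t=31: queue=[E,H,F,G] q_used=2 → run E
t=32: queue=[E,H,F,G] q_used=3 → run E
t=33: queue=[H,F,G] q_used=0 → run H
t=34: queue=[H,F,G] q_used=1 → run H
t=35: queue=[H,F,G] q_used=2 → run H
t=36: queue=[F,G] q_used=0 → run F
t=37: queue=[F,G] q_used=1 → run F
t=38: queue=[F,G] q_used=2 → run F
t=39: queue=[F,G] q_used=3 → run F
t=40: queue=[G] q_used=0 → run G
t=41: queue=[G] q_used=1 → run G
t=42: queue=[G] q_used=2 → run G
t=43: (idle)
t=44: (idle)
t=45: (idle)
t=46: (idle)
t=47: (idle)
t=48: (idle)
t=49: (idle)

completion order = D, B, A, C, E, H, F, G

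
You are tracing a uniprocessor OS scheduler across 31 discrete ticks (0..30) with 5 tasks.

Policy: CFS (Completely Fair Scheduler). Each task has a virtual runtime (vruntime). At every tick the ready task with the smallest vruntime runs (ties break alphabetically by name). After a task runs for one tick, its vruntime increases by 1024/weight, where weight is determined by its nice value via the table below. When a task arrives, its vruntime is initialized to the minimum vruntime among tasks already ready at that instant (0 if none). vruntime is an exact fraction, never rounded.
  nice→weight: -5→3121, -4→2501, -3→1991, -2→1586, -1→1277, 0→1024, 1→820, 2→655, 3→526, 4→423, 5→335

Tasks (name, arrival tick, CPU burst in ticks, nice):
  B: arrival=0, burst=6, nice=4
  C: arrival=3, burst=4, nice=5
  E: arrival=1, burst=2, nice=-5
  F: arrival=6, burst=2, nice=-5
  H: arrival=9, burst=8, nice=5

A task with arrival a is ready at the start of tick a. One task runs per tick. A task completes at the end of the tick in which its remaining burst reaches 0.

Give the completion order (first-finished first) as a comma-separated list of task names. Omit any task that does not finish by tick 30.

t=0: vr[B=0] → run B
t=1: vr[B=1024/423 E=1024/423] → run B
t=2: vr[B=2048/423 E=1024/423] → run E
t=3: vr[B=2048/423 C=3629056/1320183 E=3629056/1320183] → run C
t=4: vr[B=2048/423 C=2567601152/442261305 E=3629056/1320183] → run E
t=5: vr[B=2048/423 C=2567601152/442261305] → run B
t=6: vr[B=1024/141 C=2567601152/442261305 F=2567601152/442261305] → run C
t=7: vr[B=1024/141 C=3919468544/442261305 F=2567601152/442261305] → run F
t=8: vr[B=1024/141 C=3919468544/442261305 F=2712707072/442261305] → run F
t=9: vr[B=1024/141 C=3919468544/442261305 H=1024/141] → run B
t=10: vr[B=4096/423 C=3919468544/442261305 H=1024/141] → run H
t=11: vr[B=4096/423 C=3919468544/442261305 H=487424/47235] → run C
t=12: vr[B=4096/423 C=5271335936/442261305 H=487424/47235] → run B
t=13: vr[B=5120/423 C=5271335936/442261305 H=487424/47235] → run H
t=14: vr[B=5120/423 C=5271335936/442261305 H=631808/47235] → run C
t=15: vr[B=5120/423 H=631808/47235] → run B
t=16: vr[H=631808/47235] → run H
t=17: vr[H=776192/47235] → run H
t=18: vr[H=920576/47235] → run H
t=19: vr[H=212992/9447] → run H
t=20: vr[H=1209344/47235] → run H
t=21: vr[H=1353728/47235] → run H
t=22: (idle)
t=23: (idle)
t=24: (idle)
t=25: (idle)
t=26: (idle)
t=27: (idle)
t=28: (idle)
t=29: (idle)
t=30: (idle)

completion order = E, F, C, B, H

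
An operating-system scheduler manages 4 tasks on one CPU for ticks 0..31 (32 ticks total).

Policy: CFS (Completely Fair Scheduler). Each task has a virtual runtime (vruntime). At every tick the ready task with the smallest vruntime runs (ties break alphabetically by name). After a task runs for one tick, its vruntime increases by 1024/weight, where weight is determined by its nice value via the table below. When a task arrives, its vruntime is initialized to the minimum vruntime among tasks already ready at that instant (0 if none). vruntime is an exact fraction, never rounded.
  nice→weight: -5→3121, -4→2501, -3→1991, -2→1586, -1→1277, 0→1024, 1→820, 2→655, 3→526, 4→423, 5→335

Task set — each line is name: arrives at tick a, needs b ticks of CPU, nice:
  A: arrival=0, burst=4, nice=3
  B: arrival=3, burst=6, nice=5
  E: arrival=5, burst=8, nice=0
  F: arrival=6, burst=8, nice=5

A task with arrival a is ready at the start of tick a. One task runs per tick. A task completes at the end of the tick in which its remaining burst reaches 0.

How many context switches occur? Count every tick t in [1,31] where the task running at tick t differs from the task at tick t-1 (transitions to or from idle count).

context switches = 15

t=0: vr[A=0] → run A
t=1: vr[A=512/263] → run A
t=2: vr[A=1024/263] → run A
t=3: vr[A=1536/263 B=1536/263] → run A
t=4: vr[B=1536/263] → run B
t=5: vr[B=783872/88105 E=783872/88105] → run B
t=6: vr[B=1053184/88105 E=783872/88105 F=783872/88105] → run E
t=7: vr[B=1053184/88105 E=871977/88105 F=783872/88105] → run F
t=8: vr[B=1053184/88105 E=871977/88105 F=1053184/88105] → run E
t=9: vr[B=1053184/88105 E=960082/88105 F=1053184/88105] → run E
t=10: vr[B=1053184/88105 E=1048187/88105 F=1053184/88105] → run E
t=11: vr[B=1053184/88105 E=1136292/88105 F=1053184/88105] → run B
t=12: vr[B=1322496/88105 E=1136292/88105 F=1053184/88105] → run F
t=13: vr[B=1322496/88105 E=1136292/88105 F=1322496/88105] → run E
t=14: vr[B=1322496/88105 E=1224397/88105 F=1322496/88105] → run E
t=15: vr[B=1322496/88105 E=1312502/88105 F=1322496/88105] → run E
t=16: vr[B=1322496/88105 E=1400607/88105 F=1322496/88105] → run B
t=17: vr[B=1591808/88105 E=1400607/88105 F=1322496/88105] → run F
t=18: vr[B=1591808/88105 E=1400607/88105 F=1591808/88105] → run E
t=19: vr[B=1591808/88105 F=1591808/88105] → run B
t=20: vr[B=372224/17621 F=1591808/88105] → run F
t=21: vr[B=372224/17621 F=372224/17621] → run B
t=22: vr[F=372224/17621] → run F
t=23: vr[F=2130432/88105] → run F
t=24: vr[F=2399744/88105] → run F
t=25: vr[F=2669056/88105] → run F
t=26: (idle)
t=27: (idle)
t=28: (idle)
t=29: (idle)
t=30: (idle)
t=31: (idle)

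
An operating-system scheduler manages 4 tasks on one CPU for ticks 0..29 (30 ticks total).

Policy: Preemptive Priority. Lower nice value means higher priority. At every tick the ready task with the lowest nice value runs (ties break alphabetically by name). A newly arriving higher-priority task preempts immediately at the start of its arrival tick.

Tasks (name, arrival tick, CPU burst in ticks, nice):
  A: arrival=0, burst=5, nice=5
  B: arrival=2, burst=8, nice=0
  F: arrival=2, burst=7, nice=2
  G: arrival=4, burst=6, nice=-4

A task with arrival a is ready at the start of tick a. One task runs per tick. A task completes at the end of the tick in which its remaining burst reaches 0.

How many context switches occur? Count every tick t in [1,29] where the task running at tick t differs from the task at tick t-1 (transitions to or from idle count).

context switches = 6

t=0: ready={A} → run A
t=1: ready={A} → run A
t=2: ready={A,B,F} → run B
t=3: ready={A,B,F} → run B
t=4: ready={A,B,F,G} → run G
t=5: ready={A,B,F,G} → run G
t=6: ready={A,B,F,G} → run G
t=7: ready={A,B,F,G} → run G
t=8: ready={A,B,F,G} → run G
t=9: ready={A,B,F,G} → run G
t=10: ready={A,B,F} → run B
t=11: ready={A,B,F} → run B
t=12: ready={A,B,F} → run B
t=13: ready={A,B,F} → run B
t=14: ready={A,B,F} → run B
t=15: ready={A,B,F} → run B
t=16: ready={A,F} → run F
t=17: ready={A,F} → run F
t=18: ready={A,F} → run F
t=19: ready={A,F} → run F
t=20: ready={A,F} → run F
t=21: ready={A,F} → run F
t=22: ready={A,F} → run F
t=23: ready={A} → run A
t=24: ready={A} → run A
t=25: ready={A} → run A
t=26: (idle)
t=27: (idle)
t=28: (idle)
t=29: (idle)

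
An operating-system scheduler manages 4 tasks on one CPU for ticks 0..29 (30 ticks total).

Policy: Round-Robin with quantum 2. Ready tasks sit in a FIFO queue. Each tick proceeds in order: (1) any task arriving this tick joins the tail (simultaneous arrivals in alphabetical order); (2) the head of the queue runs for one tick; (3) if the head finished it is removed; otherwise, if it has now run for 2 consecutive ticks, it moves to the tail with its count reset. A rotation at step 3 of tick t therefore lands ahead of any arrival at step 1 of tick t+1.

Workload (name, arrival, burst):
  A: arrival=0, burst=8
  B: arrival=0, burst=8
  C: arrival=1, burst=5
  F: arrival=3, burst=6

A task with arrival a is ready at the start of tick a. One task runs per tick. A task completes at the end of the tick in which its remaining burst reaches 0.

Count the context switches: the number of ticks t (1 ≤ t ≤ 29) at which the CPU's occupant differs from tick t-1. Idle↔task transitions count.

context switches = 14

t=0: queue=[A,B] q_used=0 → run A
t=1: queue=[A,B,C] q_used=1 → run A
t=2: queue=[B,C,A] q_used=0 → run B
t=3: queue=[B,C,A,F] q_used=1 → run B
t=4: queue=[C,A,F,B] q_used=0 → run C
t=5: queue=[C,A,F,B] q_used=1 → run C
t=6: queue=[A,F,B,C] q_used=0 → run A
t=7: queue=[A,F,B,C] q_used=1 → run A
t=8: queue=[F,B,C,A] q_used=0 → run F
t=9: queue=[F,B,C,A] q_used=1 → run F
t=10: queue=[B,C,A,F] q_used=0 → run B
t=11: queue=[B,C,A,F] q_used=1 → run B
t=12: queue=[C,A,F,B] q_used=0 → run C
t=13: queue=[C,A,F,B] q_used=1 → run C
t=14: queue=[A,F,B,C] q_used=0 → run A
t=15: queue=[A,F,B,C] q_used=1 → run A
t=16: queue=[F,B,C,A] q_used=0 → run F
t=17: queue=[F,B,C,A] q_used=1 → run F
t=18: queue=[B,C,A,F] q_used=0 → run B
t=19: queue=[B,C,A,F] q_used=1 → run B
t=20: queue=[C,A,F,B] q_used=0 → run C
t=21: queue=[A,F,B] q_used=0 → run A
t=22: queue=[A,F,B] q_used=1 → run A
t=23: queue=[F,B] q_used=0 → run F
t=24: queue=[F,B] q_used=1 → run F
t=25: queue=[B] q_used=0 → run B
t=26: queue=[B] q_used=1 → run B
t=27: (idle)
t=28: (idle)
t=29: (idle)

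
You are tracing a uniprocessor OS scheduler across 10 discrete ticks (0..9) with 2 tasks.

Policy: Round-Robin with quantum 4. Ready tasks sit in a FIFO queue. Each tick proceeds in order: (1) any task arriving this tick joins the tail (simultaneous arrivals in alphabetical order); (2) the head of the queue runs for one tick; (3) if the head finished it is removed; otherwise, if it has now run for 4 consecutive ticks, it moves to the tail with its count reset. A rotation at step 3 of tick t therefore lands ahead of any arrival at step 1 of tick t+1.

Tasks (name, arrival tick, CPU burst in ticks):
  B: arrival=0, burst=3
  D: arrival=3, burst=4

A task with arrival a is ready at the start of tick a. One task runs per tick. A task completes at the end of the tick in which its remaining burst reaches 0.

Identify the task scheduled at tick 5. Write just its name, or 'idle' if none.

t=0: queue=[B] q_used=0 → run B
t=1: queue=[B] q_used=1 → run B
t=2: queue=[B] q_used=2 → run B
t=3: queue=[D] q_used=0 → run D
t=4: queue=[D] q_used=1 → run D
t=5: queue=[D] q_used=2 → run D
t=6: queue=[D] q_used=3 → run D
t=7: (idle)
t=8: (idle)
t=9: (idle)

running at tick 5 = D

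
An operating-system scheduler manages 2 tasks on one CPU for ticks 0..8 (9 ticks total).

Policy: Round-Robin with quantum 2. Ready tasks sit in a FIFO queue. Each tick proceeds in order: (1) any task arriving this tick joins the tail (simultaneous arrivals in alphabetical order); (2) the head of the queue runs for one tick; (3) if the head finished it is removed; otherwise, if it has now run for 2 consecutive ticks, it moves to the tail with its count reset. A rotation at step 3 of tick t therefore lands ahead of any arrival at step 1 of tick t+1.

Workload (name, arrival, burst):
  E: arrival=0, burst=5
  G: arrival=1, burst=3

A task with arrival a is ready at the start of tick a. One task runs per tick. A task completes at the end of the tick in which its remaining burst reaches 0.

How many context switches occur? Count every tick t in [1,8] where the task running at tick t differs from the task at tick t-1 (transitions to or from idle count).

t=0: queue=[E] q_used=0 → run E
t=1: queue=[E,G] q_used=1 → run E
t=2: queue=[G,E] q_used=0 → run G
t=3: queue=[G,E] q_used=1 → run G
t=4: queue=[E,G] q_used=0 → run E
t=5: queue=[E,G] q_used=1 → run E
t=6: queue=[G,E] q_used=0 → run G
t=7: queue=[E] q_used=0 → run E
t=8: (idle)

context switches = 5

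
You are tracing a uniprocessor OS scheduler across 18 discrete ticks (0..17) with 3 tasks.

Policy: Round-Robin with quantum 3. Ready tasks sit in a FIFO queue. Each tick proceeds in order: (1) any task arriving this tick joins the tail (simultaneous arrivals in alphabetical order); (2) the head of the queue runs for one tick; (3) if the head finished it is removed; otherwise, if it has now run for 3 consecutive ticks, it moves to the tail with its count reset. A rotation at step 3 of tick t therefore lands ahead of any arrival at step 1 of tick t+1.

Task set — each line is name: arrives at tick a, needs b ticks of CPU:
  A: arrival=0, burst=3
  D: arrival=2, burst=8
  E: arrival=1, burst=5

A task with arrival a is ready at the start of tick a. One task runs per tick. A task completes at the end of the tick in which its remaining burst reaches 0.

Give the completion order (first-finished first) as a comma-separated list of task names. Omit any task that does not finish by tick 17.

completion order = A, E, D

t=0: queue=[A] q_used=0 → run A
t=1: queue=[A,E] q_used=1 → run A
t=2: queue=[A,E,D] q_used=2 → run A
t=3: queue=[E,D] q_used=0 → run E
t=4: queue=[E,D] q_used=1 → run E
t=5: queue=[E,D] q_used=2 → run E
t=6: queue=[D,E] q_used=0 → run D
t=7: queue=[D,E] q_used=1 → run D
t=8: queue=[D,E] q_used=2 → run D
t=9: queue=[E,D] q_used=0 → run E
t=10: queue=[E,D] q_used=1 → run E
t=11: queue=[D] q_used=0 → run D
t=12: queue=[D] q_used=1 → run D
t=13: queue=[D] q_used=2 → run D
t=14: queue=[D] q_used=0 → run D
t=15: queue=[D] q_used=1 → run D
t=16: (idle)
t=17: (idle)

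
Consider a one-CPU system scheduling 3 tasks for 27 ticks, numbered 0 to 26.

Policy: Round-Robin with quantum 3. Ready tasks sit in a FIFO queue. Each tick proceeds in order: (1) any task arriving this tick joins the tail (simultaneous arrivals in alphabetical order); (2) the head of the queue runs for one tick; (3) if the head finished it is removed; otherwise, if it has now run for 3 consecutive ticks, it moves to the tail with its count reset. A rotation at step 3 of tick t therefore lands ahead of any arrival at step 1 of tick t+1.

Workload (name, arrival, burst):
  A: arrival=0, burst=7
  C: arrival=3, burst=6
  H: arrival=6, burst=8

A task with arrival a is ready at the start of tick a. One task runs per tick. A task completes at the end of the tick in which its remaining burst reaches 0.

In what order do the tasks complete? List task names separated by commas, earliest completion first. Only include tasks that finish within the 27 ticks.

t=0: queue=[A] q_used=0 → run A
t=1: queue=[A] q_used=1 → run A
t=2: queue=[A] q_used=2 → run A
t=3: queue=[A,C] q_used=0 → run A
t=4: queue=[A,C] q_used=1 → run A
t=5: queue=[A,C] q_used=2 → run A
t=6: queue=[C,A,H] q_used=0 → run C
t=7: queue=[C,A,H] q_used=1 → run C
t=8: queue=[C,A,H] q_used=2 → run C
t=9: queue=[A,H,C] q_used=0 → run A
t=10: queue=[H,C] q_used=0 → run H
t=11: queue=[H,C] q_used=1 → run H
t=12: queue=[H,C] q_used=2 → run H
t=13: queue=[C,H] q_used=0 → run C
t=14: queue=[C,H] q_used=1 → run C
t=15: queue=[C,H] q_used=2 → run C
t=16: queue=[H] q_used=0 → run H
t=17: queue=[H] q_used=1 → run H
t=18: queue=[H] q_used=2 → run H
t=19: queue=[H] q_used=0 → run H
t=20: queue=[H] q_used=1 → run H
t=21: (idle)
t=22: (idle)
t=23: (idle)
t=24: (idle)
t=25: (idle)
t=26: (idle)

completion order = A, C, H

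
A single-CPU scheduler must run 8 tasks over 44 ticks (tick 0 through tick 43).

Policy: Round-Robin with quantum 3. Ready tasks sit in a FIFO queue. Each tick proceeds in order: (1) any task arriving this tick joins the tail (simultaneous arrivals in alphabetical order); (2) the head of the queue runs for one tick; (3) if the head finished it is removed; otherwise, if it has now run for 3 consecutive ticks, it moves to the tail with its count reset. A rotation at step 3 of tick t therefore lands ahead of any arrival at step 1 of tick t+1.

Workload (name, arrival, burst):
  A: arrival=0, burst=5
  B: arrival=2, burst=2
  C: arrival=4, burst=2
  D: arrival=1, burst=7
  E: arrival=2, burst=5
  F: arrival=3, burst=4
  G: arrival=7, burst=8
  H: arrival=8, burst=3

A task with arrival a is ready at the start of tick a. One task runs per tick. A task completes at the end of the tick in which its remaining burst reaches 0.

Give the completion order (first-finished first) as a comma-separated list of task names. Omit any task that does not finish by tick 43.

t=0: queue=[A] q_used=0 → run A
t=1: queue=[A,D] q_used=1 → run A
t=2: queue=[A,D,B,E] q_used=2 → run A
t=3: queue=[D,B,E,A,F] q_used=0 → run D
t=4: queue=[D,B,E,A,F,C] q_used=1 → run D
t=5: queue=[D,B,E,A,F,C] q_used=2 → run D
t=6: queue=[B,E,A,F,C,D] q_used=0 → run B
t=7: queue=[B,E,A,F,C,D,G] q_used=1 → run B
t=8: queue=[E,A,F,C,D,G,H] q_used=0 → run E
t=9: queue=[E,A,F,C,D,G,H] q_used=1 → run E
t=10: queue=[E,A,F,C,D,G,H] q_used=2 → run E
t=11: queue=[A,F,C,D,G,H,E] q_used=0 → run A
t=12: queue=[A,F,C,D,G,H,E] q_used=1 → run A
t=13: queue=[F,C,D,G,H,E] q_used=0 → run F
t=14: queue=[F,C,D,G,H,E] q_used=1 → run F
t=15: queue=[F,C,D,G,H,E] q_used=2 → run F
t=16: queue=[C,D,G,H,E,F] q_used=0 → run C
t=17: queue=[C,D,G,H,E,F] q_used=1 → run C
t=18: queue=[D,G,H,E,F] q_used=0 → run D
t=19: queue=[D,G,H,E,F] q_used=1 → run D
t=20: queue=[D,G,H,E,F] q_used=2 → run D
t=21: queue=[G,H,E,F,D] q_used=0 → run G
t=22: queue=[G,H,E,F,D] q_used=1 → run G
t=23: queue=[G,H,E,F,D] q_used=2 → run G
t=24: queue=[H,E,F,D,G] q_used=0 → run H
t=25: queue=[H,E,F,D,G] q_used=1 → run H
t=26: queue=[H,E,F,D,G] q_used=2 → run H
t=27: queue=[E,F,D,G] q_used=0 → run E
t=28: queue=[E,F,D,G] q_used=1 → run E
t=29: queue=[F,D,G] q_used=0 → run F
t=30: queue=[D,G] q_used=0 → run D
t=31: queue=[G] q_used=0 → run G
t=32: queue=[G] q_used=1 → run G
t=33: queue=[G] q_used=2 → run G
t=34: queue=[G] q_used=0 → run G
t=35: queue=[G] q_used=1 → run G
t=36: (idle)
t=37: (idle)
t=38: (idle)
t=39: (idle)
t=40: (idle)
t=41: (idle)
t=42: (idle)
t=43: (idle)

completion order = B, A, C, H, E, F, D, G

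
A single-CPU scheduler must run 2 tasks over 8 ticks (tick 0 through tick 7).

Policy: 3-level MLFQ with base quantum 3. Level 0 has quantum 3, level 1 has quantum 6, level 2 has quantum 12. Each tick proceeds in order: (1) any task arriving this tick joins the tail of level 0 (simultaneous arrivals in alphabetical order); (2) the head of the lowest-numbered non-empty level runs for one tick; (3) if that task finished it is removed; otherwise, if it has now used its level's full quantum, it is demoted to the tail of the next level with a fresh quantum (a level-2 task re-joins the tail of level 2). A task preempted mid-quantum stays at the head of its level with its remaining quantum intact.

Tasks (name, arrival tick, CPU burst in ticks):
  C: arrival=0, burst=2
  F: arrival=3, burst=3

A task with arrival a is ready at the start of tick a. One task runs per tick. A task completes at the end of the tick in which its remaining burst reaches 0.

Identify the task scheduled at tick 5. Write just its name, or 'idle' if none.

t=0: L0/L1/L2 = C/-/- → run C
t=1: L0/L1/L2 = C/-/- → run C
t=2: (idle)
t=3: L0/L1/L2 = F/-/- → run F
t=4: L0/L1/L2 = F/-/- → run F
t=5: L0/L1/L2 = F/-/- → run F
t=6: (idle)
t=7: (idle)

running at tick 5 = F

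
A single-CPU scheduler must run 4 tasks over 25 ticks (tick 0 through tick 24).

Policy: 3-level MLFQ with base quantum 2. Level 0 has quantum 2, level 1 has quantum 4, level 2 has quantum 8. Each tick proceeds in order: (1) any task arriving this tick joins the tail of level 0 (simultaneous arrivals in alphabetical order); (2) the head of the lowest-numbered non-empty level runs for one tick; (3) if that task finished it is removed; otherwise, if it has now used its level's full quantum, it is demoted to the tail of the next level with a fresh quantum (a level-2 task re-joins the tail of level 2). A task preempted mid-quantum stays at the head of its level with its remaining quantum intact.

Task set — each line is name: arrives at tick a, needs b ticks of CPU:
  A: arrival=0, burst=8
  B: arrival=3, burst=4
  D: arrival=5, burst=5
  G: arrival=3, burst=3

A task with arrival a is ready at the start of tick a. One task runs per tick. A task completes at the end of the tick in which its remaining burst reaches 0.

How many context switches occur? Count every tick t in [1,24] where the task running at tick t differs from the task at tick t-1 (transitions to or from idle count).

context switches = 9

t=0: L0/L1/L2 = A/-/- → run A
t=1: L0/L1/L2 = A/-/- → run A
t=2: L0/L1/L2 = -/A/- → run A
t=3: L0/L1/L2 = BG/A/- → run B
t=4: L0/L1/L2 = BG/A/- → run B
t=5: L0/L1/L2 = GD/AB/- → run G
t=6: L0/L1/L2 = GD/AB/- → run G
t=7: L0/L1/L2 = D/ABG/- → run D
t=8: L0/L1/L2 = D/ABG/- → run D
t=9: L0/L1/L2 = -/ABGD/- → run A
t=10: L0/L1/L2 = -/ABGD/- → run A
t=11: L0/L1/L2 = -/ABGD/- → run A
t=12: L0/L1/L2 = -/BGD/A → run B
t=13: L0/L1/L2 = -/BGD/A → run B
t=14: L0/L1/L2 = -/GD/A → run G
t=15: L0/L1/L2 = -/D/A → run D
t=16: L0/L1/L2 = -/D/A → run D
t=17: L0/L1/L2 = -/D/A → run D
t=18: L0/L1/L2 = -/-/A → run A
t=19: L0/L1/L2 = -/-/A → run A
t=20: (idle)
t=21: (idle)
t=22: (idle)
t=23: (idle)
t=24: (idle)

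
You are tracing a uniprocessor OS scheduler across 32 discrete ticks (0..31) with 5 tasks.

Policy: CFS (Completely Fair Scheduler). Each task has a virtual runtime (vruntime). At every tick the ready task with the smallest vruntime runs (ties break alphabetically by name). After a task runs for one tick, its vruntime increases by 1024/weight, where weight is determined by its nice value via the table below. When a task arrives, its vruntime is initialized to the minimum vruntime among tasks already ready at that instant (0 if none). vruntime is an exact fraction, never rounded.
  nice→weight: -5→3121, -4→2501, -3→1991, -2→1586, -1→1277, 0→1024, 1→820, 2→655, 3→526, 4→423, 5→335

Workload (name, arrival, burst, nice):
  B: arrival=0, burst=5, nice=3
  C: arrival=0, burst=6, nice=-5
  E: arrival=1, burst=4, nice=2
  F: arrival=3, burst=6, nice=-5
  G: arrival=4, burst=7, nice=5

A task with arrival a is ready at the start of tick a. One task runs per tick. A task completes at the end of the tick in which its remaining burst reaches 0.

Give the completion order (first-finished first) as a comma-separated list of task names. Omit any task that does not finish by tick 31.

completion order = C, F, E, B, G

t=0: vr[B=0 C=0] → run B
t=1: vr[B=512/263 C=0 E=0] → run C
t=2: vr[B=512/263 C=1024/3121 E=0] → run E
t=3: vr[B=512/263 C=1024/3121 E=1024/655 F=1024/3121] → run C
t=4: vr[B=512/263 C=2048/3121 E=1024/655 F=1024/3121 G=1024/3121] → run F
t=5: vr[B=512/263 C=2048/3121 E=1024/655 F=2048/3121 G=1024/3121] → run G
t=6: vr[B=512/263 C=2048/3121 E=1024/655 F=2048/3121 G=3538944/1045535] → run C
t=7: vr[B=512/263 C=3072/3121 E=1024/655 F=2048/3121 G=3538944/1045535] → run F
t=8: vr[B=512/263 C=3072/3121 E=1024/655 F=3072/3121 G=3538944/1045535] → run C
t=9: vr[B=512/263 C=4096/3121 E=1024/655 F=3072/3121 G=3538944/1045535] → run F
t=10: vr[B=512/263 C=4096/3121 E=1024/655 F=4096/3121 G=3538944/1045535] → run C
t=11: vr[B=512/263 C=5120/3121 E=1024/655 F=4096/3121 G=3538944/1045535] → run F
t=12: vr[B=512/263 C=5120/3121 E=1024/655 F=5120/3121 G=3538944/1045535] → run E
t=13: vr[B=512/263 C=5120/3121 E=2048/655 F=5120/3121 G=3538944/1045535] → run C
t=14: vr[B=512/263 E=2048/655 F=5120/3121 G=3538944/1045535] → run F
t=15: vr[B=512/263 E=2048/655 F=6144/3121 G=3538944/1045535] → run B
t=16: vr[B=1024/263 E=2048/655 F=6144/3121 G=3538944/1045535] → run F
t=17: vr[B=1024/263 E=2048/655 G=3538944/1045535] → run E
t=18: vr[B=1024/263 E=3072/655 G=3538944/1045535] → run G
t=19: vr[B=1024/263 E=3072/655 G=6734848/1045535] → run B
t=20: vr[B=1536/263 E=3072/655 G=6734848/1045535] → run E
t=21: vr[B=1536/263 G=6734848/1045535] → run B
t=22: vr[B=2048/263 G=6734848/1045535] → run G
t=23: vr[B=2048/263 G=9930752/1045535] → run B
t=24: vr[G=9930752/1045535] → run G
t=25: vr[G=13126656/1045535] → run G
t=26: vr[G=3264512/209107] → run G
t=27: vr[G=19518464/1045535] → run G
t=28: (idle)
t=29: (idle)
t=30: (idle)
t=31: (idle)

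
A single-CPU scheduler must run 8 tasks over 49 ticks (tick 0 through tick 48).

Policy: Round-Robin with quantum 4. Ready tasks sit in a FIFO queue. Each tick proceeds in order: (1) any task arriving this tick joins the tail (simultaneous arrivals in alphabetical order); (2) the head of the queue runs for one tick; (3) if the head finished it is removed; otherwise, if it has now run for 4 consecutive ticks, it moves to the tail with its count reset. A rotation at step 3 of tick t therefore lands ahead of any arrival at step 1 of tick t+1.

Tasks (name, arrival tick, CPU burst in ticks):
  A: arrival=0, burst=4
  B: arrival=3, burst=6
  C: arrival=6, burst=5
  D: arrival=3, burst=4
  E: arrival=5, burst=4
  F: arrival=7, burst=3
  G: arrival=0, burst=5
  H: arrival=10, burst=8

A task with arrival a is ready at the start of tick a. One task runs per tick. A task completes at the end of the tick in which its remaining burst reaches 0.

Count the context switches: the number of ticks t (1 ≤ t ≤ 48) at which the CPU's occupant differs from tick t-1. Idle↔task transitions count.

context switches = 12

t=0: queue=[A,G] q_used=0 → run A
t=1: queue=[A,G] q_used=1 → run A
t=2: queue=[A,G] q_used=2 → run A
t=3: queue=[A,G,B,D] q_used=3 → run A
t=4: queue=[G,B,D] q_used=0 → run G
t=5: queue=[G,B,D,E] q_used=1 → run G
t=6: queue=[G,B,D,E,C] q_used=2 → run G
t=7: queue=[G,B,D,E,C,F] q_used=3 → run G
t=8: queue=[B,D,E,C,F,G] q_used=0 → run B
t=9: queue=[B,D,E,C,F,G] q_used=1 → run B
t=10: queue=[B,D,E,C,F,G,H] q_used=2 → run B
t=11: queue=[B,D,E,C,F,G,H] q_used=3 → run B
t=12: queue=[D,E,C,F,G,H,B] q_used=0 → run D
t=13: queue=[D,E,C,F,G,H,B] q_used=1 → run D
t=14: queue=[D,E,C,F,G,H,B] q_used=2 → run D
t=15: queue=[D,E,C,F,G,H,B] q_used=3 → run D
t=16: queue=[E,C,F,G,H,B] q_used=0 → run E
t=17: queue=[E,C,F,G,H,B] q_used=1 → run E
t=18: queue=[E,C,F,G,H,B] q_used=2 → run E
t=19: queue=[E,C,F,G,H,B] q_used=3 → run E
t=20: queue=[C,F,G,H,B] q_used=0 → run C
t=21: queue=[C,F,G,H,B] q_used=1 → run C
t=22: queue=[C,F,G,H,B] q_used=2 → run C
t=23: queue=[C,F,G,H,B] q_used=3 → run C
t=24: queue=[F,G,H,B,C] q_used=0 → run F
t=25: queue=[F,G,H,B,C] q_used=1 → run F
t=26: queue=[F,G,H,B,C] q_used=2 → run F
t=27: queue=[G,H,B,C] q_used=0 → run G
t=28: queue=[H,B,C] q_used=0 → run H
t=29: queue=[H,B,C] q_used=1 → run H
t=30: queue=[H,B,C] q_used=2 → run H
t=31: queue=[H,B,C] q_used=3 → run H
t=32: queue=[B,C,H] q_used=0 → run B
t=33: queue=[B,C,H] q_used=1 → run B
t=34: queue=[C,H] q_used=0 → run C
t=35: queue=[H] q_used=0 → run H
t=36: queue=[H] q_used=1 → run H
t=37: queue=[H] q_used=2 → run H
t=38: queue=[H] q_used=3 → run H
t=39: (idle)
t=40: (idle)
t=41: (idle)
t=42: (idle)
t=43: (idle)
t=44: (idle)
t=45: (idle)
t=46: (idle)
t=47: (idle)
t=48: (idle)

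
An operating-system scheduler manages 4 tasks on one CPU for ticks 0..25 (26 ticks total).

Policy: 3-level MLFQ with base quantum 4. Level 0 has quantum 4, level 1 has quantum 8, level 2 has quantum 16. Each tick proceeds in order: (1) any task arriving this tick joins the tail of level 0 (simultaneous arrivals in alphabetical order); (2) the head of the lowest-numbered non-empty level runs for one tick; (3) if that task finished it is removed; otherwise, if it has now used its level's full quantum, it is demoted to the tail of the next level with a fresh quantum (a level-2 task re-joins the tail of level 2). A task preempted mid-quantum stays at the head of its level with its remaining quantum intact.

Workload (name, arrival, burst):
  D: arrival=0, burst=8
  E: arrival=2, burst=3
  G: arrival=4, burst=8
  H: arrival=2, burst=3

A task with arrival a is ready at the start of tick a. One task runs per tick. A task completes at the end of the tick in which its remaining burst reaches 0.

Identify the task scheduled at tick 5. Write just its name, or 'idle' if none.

running at tick 5 = E

t=0: L0/L1/L2 = D/-/- → run D
t=1: L0/L1/L2 = D/-/- → run D
t=2: L0/L1/L2 = DEH/-/- → run D
t=3: L0/L1/L2 = DEH/-/- → run D
t=4: L0/L1/L2 = EHG/D/- → run E
t=5: L0/L1/L2 = EHG/D/- → run E
t=6: L0/L1/L2 = EHG/D/- → run E
t=7: L0/L1/L2 = HG/D/- → run H
t=8: L0/L1/L2 = HG/D/- → run H
t=9: L0/L1/L2 = HG/D/- → run H
t=10: L0/L1/L2 = G/D/- → run G
t=11: L0/L1/L2 = G/D/- → run G
t=12: L0/L1/L2 = G/D/- → run G
t=13: L0/L1/L2 = G/D/- → run G
t=14: L0/L1/L2 = -/DG/- → run D
t=15: L0/L1/L2 = -/DG/- → run D
t=16: L0/L1/L2 = -/DG/- → run D
t=17: L0/L1/L2 = -/DG/- → run D
t=18: L0/L1/L2 = -/G/- → run G
t=19: L0/L1/L2 = -/G/- → run G
t=20: L0/L1/L2 = -/G/- → run G
t=21: L0/L1/L2 = -/G/- → run G
t=22: (idle)
t=23: (idle)
t=24: (idle)
t=25: (idle)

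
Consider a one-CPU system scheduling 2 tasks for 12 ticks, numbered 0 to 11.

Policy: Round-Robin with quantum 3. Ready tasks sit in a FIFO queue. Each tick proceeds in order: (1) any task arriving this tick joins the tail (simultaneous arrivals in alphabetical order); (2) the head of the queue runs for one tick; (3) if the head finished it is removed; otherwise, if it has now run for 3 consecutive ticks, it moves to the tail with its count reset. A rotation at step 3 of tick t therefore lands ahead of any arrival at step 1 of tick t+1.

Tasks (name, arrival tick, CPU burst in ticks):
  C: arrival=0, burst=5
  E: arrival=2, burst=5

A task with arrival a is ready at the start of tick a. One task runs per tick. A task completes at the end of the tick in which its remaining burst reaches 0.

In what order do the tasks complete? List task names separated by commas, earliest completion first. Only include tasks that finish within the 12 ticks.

completion order = C, E

t=0: queue=[C] q_used=0 → run C
t=1: queue=[C] q_used=1 → run C
t=2: queue=[C,E] q_used=2 → run C
t=3: queue=[E,C] q_used=0 → run E
t=4: queue=[E,C] q_used=1 → run E
t=5: queue=[E,C] q_used=2 → run E
t=6: queue=[C,E] q_used=0 → run C
t=7: queue=[C,E] q_used=1 → run C
t=8: queue=[E] q_used=0 → run E
t=9: queue=[E] q_used=1 → run E
t=10: (idle)
t=11: (idle)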